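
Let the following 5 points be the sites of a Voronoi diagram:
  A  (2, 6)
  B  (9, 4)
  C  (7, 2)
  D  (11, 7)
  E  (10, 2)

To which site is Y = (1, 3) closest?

Since √ is increasing, it suffices to compare squared distances:
|YA|² = 1 + 9 = 10
|YB|² = 64 + 1 = 65
|YC|² = 36 + 1 = 37
|YD|² = 100 + 16 = 116
|YE|² = 81 + 1 = 82
Minimum is at A.

A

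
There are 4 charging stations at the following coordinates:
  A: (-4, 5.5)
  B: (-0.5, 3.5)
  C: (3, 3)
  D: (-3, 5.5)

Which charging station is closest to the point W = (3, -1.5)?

C

Squared Euclidean distances:
|WA|² = (3−(-4))² + (-1.5−5.5)² = 49 + 49 = 98
|WB|² = (3−(-0.5))² + (-1.5−3.5)² = 12.25 + 25 = 37.25
|WC|² = (3−3)² + (-1.5−3)² = 0 + 20.25 = 20.25
|WD|² = (3−(-3))² + (-1.5−5.5)² = 36 + 49 = 85
Minimum is at C.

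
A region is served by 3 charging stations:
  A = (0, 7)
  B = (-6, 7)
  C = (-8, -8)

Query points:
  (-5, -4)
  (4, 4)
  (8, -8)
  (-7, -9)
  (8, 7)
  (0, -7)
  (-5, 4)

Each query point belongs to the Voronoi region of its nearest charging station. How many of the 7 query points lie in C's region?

(-5, -4) — d² to each: A:146, B:122, C:25 → nearest is C
(4, 4) — d² to each: A:25, B:109, C:288 → nearest is A
(8, -8) — d² to each: A:289, B:421, C:256 → nearest is C
(-7, -9) — d² to each: A:305, B:257, C:2 → nearest is C
(8, 7) — d² to each: A:64, B:196, C:481 → nearest is A
(0, -7) — d² to each: A:196, B:232, C:65 → nearest is C
(-5, 4) — d² to each: A:34, B:10, C:153 → nearest is B
4 of the 7 points have C as nearest.

4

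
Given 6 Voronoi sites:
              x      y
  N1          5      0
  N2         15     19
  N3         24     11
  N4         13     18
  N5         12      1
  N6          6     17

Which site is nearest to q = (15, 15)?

N4

Since √ is increasing, it suffices to compare squared distances:
|qN1|² = 100 + 225 = 325
|qN2|² = 0 + 16 = 16
|qN3|² = 81 + 16 = 97
|qN4|² = 4 + 9 = 13
|qN5|² = 9 + 196 = 205
|qN6|² = 81 + 4 = 85
The smallest is to N4, so q lies in the Voronoi region of N4.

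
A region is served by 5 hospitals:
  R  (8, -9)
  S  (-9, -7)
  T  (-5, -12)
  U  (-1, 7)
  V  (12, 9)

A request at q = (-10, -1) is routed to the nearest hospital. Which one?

S

Since √ is increasing, it suffices to compare squared distances:
|qR|² = (-10−8)² + (-1−(-9))² = 324 + 64 = 388
|qS|² = (-10−(-9))² + (-1−(-7))² = 1 + 36 = 37
|qT|² = (-10−(-5))² + (-1−(-12))² = 25 + 121 = 146
|qU|² = (-10−(-1))² + (-1−7)² = 81 + 64 = 145
|qV|² = (-10−12)² + (-1−9)² = 484 + 100 = 584
The smallest is to S, so q lies in the Voronoi region of S.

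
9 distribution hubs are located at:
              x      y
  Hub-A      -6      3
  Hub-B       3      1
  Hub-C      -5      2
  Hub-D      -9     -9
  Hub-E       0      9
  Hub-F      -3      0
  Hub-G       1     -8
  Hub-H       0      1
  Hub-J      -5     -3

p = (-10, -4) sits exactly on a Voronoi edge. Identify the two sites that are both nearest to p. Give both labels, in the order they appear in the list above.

Squared distances from p to each site:
d²(p, Hub-A) = (-10−(-6))² + (-4−3)² = 16 + 49 = 65
d²(p, Hub-B) = (-10−3)² + (-4−1)² = 169 + 25 = 194
d²(p, Hub-C) = (-10−(-5))² + (-4−2)² = 25 + 36 = 61
d²(p, Hub-D) = (-10−(-9))² + (-4−(-9))² = 1 + 25 = 26
d²(p, Hub-E) = (-10−0)² + (-4−9)² = 100 + 169 = 269
d²(p, Hub-F) = (-10−(-3))² + (-4−0)² = 49 + 16 = 65
d²(p, Hub-G) = (-10−1)² + (-4−(-8))² = 121 + 16 = 137
d²(p, Hub-H) = (-10−0)² + (-4−1)² = 100 + 25 = 125
d²(p, Hub-J) = (-10−(-5))² + (-4−(-3))² = 25 + 1 = 26
p is equidistant from Hub-D and Hub-J (both at squared distance 26), and every other site is strictly farther — so p lies on the Hub-D–Hub-J Voronoi edge.

Hub-D and Hub-J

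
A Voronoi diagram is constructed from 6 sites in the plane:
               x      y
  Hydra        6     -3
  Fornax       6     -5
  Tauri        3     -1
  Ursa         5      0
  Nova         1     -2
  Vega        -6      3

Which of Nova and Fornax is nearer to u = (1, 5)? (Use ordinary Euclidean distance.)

Nova

Compare squared distances:
d²(u, Nova) = (1−1)² + (5−(-2))² = 0 + 49 = 49
d²(u, Fornax) = (1−6)² + (5−(-5))² = 25 + 100 = 125
49 < 125, so Nova is closer.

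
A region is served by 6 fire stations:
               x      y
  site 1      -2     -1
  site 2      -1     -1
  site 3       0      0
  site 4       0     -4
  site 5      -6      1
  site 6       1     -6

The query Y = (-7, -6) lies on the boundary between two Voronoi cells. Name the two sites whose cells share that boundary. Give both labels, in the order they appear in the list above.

site 1 and site 5

Squared distances from Y to each site:
d²(Y, site 1) = (-7−(-2))² + (-6−(-1))² = 25 + 25 = 50
d²(Y, site 2) = (-7−(-1))² + (-6−(-1))² = 36 + 25 = 61
d²(Y, site 3) = (-7−0)² + (-6−0)² = 49 + 36 = 85
d²(Y, site 4) = (-7−0)² + (-6−(-4))² = 49 + 4 = 53
d²(Y, site 5) = (-7−(-6))² + (-6−1)² = 1 + 49 = 50
d²(Y, site 6) = (-7−1)² + (-6−(-6))² = 64 + 0 = 64
Y is equidistant from site 1 and site 5 (both at squared distance 50), and every other site is strictly farther — so Y lies on the site 1–site 5 Voronoi edge.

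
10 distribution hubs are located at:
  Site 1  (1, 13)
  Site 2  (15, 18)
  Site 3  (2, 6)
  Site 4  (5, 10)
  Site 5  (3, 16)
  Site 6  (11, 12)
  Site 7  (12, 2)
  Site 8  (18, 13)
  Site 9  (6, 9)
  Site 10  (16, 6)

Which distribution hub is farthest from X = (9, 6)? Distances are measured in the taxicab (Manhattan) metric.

Site 2

d(X, Site 1) = 8 + 7 = 15
d(X, Site 2) = 6 + 12 = 18
d(X, Site 3) = 7 + 0 = 7
d(X, Site 4) = 4 + 4 = 8
d(X, Site 5) = 6 + 10 = 16
d(X, Site 6) = 2 + 6 = 8
d(X, Site 7) = 3 + 4 = 7
d(X, Site 8) = 9 + 7 = 16
d(X, Site 9) = 3 + 3 = 6
d(X, Site 10) = 7 + 0 = 7
The largest is to Site 2.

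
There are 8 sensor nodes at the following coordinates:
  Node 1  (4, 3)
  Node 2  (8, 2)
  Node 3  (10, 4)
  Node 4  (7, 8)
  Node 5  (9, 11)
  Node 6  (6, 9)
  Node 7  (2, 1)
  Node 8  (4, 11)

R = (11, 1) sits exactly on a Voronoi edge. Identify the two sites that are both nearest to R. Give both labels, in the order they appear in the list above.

Squared distances from R to each site:
d²(R, Node 1) = (11−4)² + (1−3)² = 49 + 4 = 53
d²(R, Node 2) = (11−8)² + (1−2)² = 9 + 1 = 10
d²(R, Node 3) = (11−10)² + (1−4)² = 1 + 9 = 10
d²(R, Node 4) = (11−7)² + (1−8)² = 16 + 49 = 65
d²(R, Node 5) = (11−9)² + (1−11)² = 4 + 100 = 104
d²(R, Node 6) = (11−6)² + (1−9)² = 25 + 64 = 89
d²(R, Node 7) = (11−2)² + (1−1)² = 81 + 0 = 81
d²(R, Node 8) = (11−4)² + (1−11)² = 49 + 100 = 149
R is equidistant from Node 2 and Node 3 (both at squared distance 10), and every other site is strictly farther — so R lies on the Node 2–Node 3 Voronoi edge.

Node 2 and Node 3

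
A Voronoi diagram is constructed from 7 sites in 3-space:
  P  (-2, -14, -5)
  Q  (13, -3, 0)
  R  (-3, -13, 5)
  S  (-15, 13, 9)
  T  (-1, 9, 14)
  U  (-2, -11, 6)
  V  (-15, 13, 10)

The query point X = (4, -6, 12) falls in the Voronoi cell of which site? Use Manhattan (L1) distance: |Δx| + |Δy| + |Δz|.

d(X,P) = |4−(-2)| + |-6−(-14)| + |12−(-5)| = 6 + 8 + 17 = 31
d(X,Q) = |4−13| + |-6−(-3)| + |12−0| = 9 + 3 + 12 = 24
d(X,R) = |4−(-3)| + |-6−(-13)| + |12−5| = 7 + 7 + 7 = 21
d(X,S) = |4−(-15)| + |-6−13| + |12−9| = 19 + 19 + 3 = 41
d(X,T) = |4−(-1)| + |-6−9| + |12−14| = 5 + 15 + 2 = 22
d(X,U) = |4−(-2)| + |-6−(-11)| + |12−6| = 6 + 5 + 6 = 17
d(X,V) = |4−(-15)| + |-6−13| + |12−10| = 19 + 19 + 2 = 40
U is nearest.

U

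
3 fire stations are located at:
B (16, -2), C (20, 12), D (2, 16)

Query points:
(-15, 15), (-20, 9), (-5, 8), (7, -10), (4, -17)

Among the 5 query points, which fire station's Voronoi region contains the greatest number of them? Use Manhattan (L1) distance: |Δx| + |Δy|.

D

(-15, 15) — d to each: B:48, C:38, D:18 → nearest is D
(-20, 9) — d to each: B:47, C:43, D:29 → nearest is D
(-5, 8) — d to each: B:31, C:29, D:15 → nearest is D
(7, -10) — d to each: B:17, C:35, D:31 → nearest is B
(4, -17) — d to each: B:27, C:45, D:35 → nearest is B
Tally — B:2, D:3. D captures the most (3).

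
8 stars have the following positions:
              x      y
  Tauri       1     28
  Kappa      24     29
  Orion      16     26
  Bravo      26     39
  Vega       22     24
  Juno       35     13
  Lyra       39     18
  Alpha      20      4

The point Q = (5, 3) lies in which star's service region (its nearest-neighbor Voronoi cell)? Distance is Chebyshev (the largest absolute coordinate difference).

Alpha

d(Q, Tauri) = max(4, 25) = 25
d(Q, Kappa) = max(19, 26) = 26
d(Q, Orion) = max(11, 23) = 23
d(Q, Bravo) = max(21, 36) = 36
d(Q, Vega) = max(17, 21) = 21
d(Q, Juno) = max(30, 10) = 30
d(Q, Lyra) = max(34, 15) = 34
d(Q, Alpha) = max(15, 1) = 15
The smallest is to Alpha, so Q lies in the Voronoi region of Alpha.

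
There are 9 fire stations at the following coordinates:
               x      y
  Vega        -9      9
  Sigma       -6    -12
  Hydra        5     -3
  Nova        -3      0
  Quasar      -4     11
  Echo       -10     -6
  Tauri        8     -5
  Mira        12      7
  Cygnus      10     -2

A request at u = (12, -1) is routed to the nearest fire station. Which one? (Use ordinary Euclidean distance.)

Squared Euclidean distances:
d²(u, Vega) = (12−(-9))² + (-1−9)² = 441 + 100 = 541
d²(u, Sigma) = (12−(-6))² + (-1−(-12))² = 324 + 121 = 445
d²(u, Hydra) = (12−5)² + (-1−(-3))² = 49 + 4 = 53
d²(u, Nova) = (12−(-3))² + (-1−0)² = 225 + 1 = 226
d²(u, Quasar) = (12−(-4))² + (-1−11)² = 256 + 144 = 400
d²(u, Echo) = (12−(-10))² + (-1−(-6))² = 484 + 25 = 509
d²(u, Tauri) = (12−8)² + (-1−(-5))² = 16 + 16 = 32
d²(u, Mira) = (12−12)² + (-1−7)² = 0 + 64 = 64
d²(u, Cygnus) = (12−10)² + (-1−(-2))² = 4 + 1 = 5
Cygnus is nearest.

Cygnus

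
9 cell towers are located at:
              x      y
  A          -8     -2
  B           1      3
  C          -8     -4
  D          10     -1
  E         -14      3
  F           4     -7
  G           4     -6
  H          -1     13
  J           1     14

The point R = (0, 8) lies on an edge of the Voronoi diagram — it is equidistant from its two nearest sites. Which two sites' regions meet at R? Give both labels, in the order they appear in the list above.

B and H

Squared distances from R to each site:
|RA|² = (0−(-8))² + (8−(-2))² = 64 + 100 = 164
|RB|² = (0−1)² + (8−3)² = 1 + 25 = 26
|RC|² = (0−(-8))² + (8−(-4))² = 64 + 144 = 208
|RD|² = (0−10)² + (8−(-1))² = 100 + 81 = 181
|RE|² = (0−(-14))² + (8−3)² = 196 + 25 = 221
|RF|² = (0−4)² + (8−(-7))² = 16 + 225 = 241
|RG|² = (0−4)² + (8−(-6))² = 16 + 196 = 212
|RH|² = (0−(-1))² + (8−13)² = 1 + 25 = 26
|RJ|² = (0−1)² + (8−14)² = 1 + 36 = 37
R is equidistant from B and H (both at squared distance 26), and every other site is strictly farther — so R lies on the B–H Voronoi edge.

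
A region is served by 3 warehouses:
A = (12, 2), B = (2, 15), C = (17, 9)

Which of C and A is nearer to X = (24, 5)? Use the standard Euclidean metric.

Compare squared distances:
|XC|² = (24−17)² + (5−9)² = 49 + 16 = 65
|XA|² = (24−12)² + (5−2)² = 144 + 9 = 153
65 < 153, so C is closer.

C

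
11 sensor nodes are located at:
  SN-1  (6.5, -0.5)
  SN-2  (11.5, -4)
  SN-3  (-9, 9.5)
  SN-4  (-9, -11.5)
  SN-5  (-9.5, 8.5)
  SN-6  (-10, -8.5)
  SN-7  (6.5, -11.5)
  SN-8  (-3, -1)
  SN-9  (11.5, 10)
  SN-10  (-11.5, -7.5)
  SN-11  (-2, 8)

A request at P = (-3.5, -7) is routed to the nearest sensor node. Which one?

Squared Euclidean distances:
d²(P, SN-1) = 100 + 42.25 = 142.25
d²(P, SN-2) = 225 + 9 = 234
d²(P, SN-3) = 30.25 + 272.25 = 302.5
d²(P, SN-4) = 30.25 + 20.25 = 50.5
d²(P, SN-5) = 36 + 240.25 = 276.25
d²(P, SN-6) = 42.25 + 2.25 = 44.5
d²(P, SN-7) = 100 + 20.25 = 120.25
d²(P, SN-8) = 0.25 + 36 = 36.25
d²(P, SN-9) = 225 + 289 = 514
d²(P, SN-10) = 64 + 0.25 = 64.25
d²(P, SN-11) = 2.25 + 225 = 227.25
SN-8 is nearest.

SN-8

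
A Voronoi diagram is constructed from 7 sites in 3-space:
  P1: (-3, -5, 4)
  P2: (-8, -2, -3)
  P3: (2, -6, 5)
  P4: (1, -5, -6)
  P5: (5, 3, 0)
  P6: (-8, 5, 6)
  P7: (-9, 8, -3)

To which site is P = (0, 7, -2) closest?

Squared Euclidean distances:
|PP1|² = (0−(-3))² + (7−(-5))² + (-2−4)² = 9 + 144 + 36 = 189
|PP2|² = (0−(-8))² + (7−(-2))² + (-2−(-3))² = 64 + 81 + 1 = 146
|PP3|² = (0−2)² + (7−(-6))² + (-2−5)² = 4 + 169 + 49 = 222
|PP4|² = (0−1)² + (7−(-5))² + (-2−(-6))² = 1 + 144 + 16 = 161
|PP5|² = (0−5)² + (7−3)² + (-2−0)² = 25 + 16 + 4 = 45
|PP6|² = (0−(-8))² + (7−5)² + (-2−6)² = 64 + 4 + 64 = 132
|PP7|² = (0−(-9))² + (7−8)² + (-2−(-3))² = 81 + 1 + 1 = 83
The smallest is to P5, so P lies in the Voronoi region of P5.

P5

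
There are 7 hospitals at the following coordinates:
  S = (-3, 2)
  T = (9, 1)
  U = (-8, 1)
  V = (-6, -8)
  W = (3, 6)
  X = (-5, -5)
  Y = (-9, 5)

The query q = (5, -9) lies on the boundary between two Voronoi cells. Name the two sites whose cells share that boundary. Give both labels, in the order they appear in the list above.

T and X

Squared distances from q to each site:
|qS|² = (5−(-3))² + (-9−2)² = 64 + 121 = 185
|qT|² = (5−9)² + (-9−1)² = 16 + 100 = 116
|qU|² = (5−(-8))² + (-9−1)² = 169 + 100 = 269
|qV|² = (5−(-6))² + (-9−(-8))² = 121 + 1 = 122
|qW|² = (5−3)² + (-9−6)² = 4 + 225 = 229
|qX|² = (5−(-5))² + (-9−(-5))² = 100 + 16 = 116
|qY|² = (5−(-9))² + (-9−5)² = 196 + 196 = 392
q is equidistant from T and X (both at squared distance 116), and every other site is strictly farther — so q lies on the T–X Voronoi edge.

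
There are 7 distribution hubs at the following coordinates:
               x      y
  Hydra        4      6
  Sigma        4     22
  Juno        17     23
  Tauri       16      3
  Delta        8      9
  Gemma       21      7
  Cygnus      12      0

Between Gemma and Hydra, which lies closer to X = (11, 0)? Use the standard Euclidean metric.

Compare squared distances:
d²(X, Gemma) = (11−21)² + (0−7)² = 100 + 49 = 149
d²(X, Hydra) = (11−4)² + (0−6)² = 49 + 36 = 85
149 > 85, so Hydra is closer.

Hydra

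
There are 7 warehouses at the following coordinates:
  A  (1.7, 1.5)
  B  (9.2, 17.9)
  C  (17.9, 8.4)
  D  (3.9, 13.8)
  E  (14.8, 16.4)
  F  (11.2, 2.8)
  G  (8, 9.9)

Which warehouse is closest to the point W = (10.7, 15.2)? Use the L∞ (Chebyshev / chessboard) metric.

B

d(W,A) = max(9, 13.7) = 13.7
d(W,B) = max(1.5, 2.7) = 2.7
d(W,C) = max(7.2, 6.8) = 7.2
d(W,D) = max(6.8, 1.4) = 6.8
d(W,E) = max(4.1, 1.2) = 4.1
d(W,F) = max(0.5, 12.4) = 12.4
d(W,G) = max(2.7, 5.3) = 5.3
The smallest is to B, so W lies in the Voronoi region of B.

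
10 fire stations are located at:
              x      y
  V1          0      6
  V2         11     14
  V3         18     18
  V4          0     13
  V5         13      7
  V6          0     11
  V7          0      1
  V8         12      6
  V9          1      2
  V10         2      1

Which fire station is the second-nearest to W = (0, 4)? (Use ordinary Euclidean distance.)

V9

Since √ is increasing, it suffices to compare squared distances:
|WV1|² = 0 + 4 = 4
|WV2|² = 121 + 100 = 221
|WV3|² = 324 + 196 = 520
|WV4|² = 0 + 81 = 81
|WV5|² = 169 + 9 = 178
|WV6|² = 0 + 49 = 49
|WV7|² = 0 + 9 = 9
|WV8|² = 144 + 4 = 148
|WV9|² = 1 + 4 = 5
d²(W, V10) = 4 + 9 = 13
Sorted ascending: V1, V9, V7, … — the second-nearest is V9.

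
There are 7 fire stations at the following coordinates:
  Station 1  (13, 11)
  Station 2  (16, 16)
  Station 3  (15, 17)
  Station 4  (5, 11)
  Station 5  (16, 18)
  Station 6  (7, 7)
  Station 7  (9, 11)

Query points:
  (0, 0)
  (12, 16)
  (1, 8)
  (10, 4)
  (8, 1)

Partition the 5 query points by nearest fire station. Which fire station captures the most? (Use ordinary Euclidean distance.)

(0, 0) — d² to each: Station 1:290, Station 2:512, Station 3:514, Station 4:146, Station 5:580, Station 6:98, Station 7:202 → nearest is Station 6
(12, 16) — d² to each: Station 1:26, Station 2:16, Station 3:10, Station 4:74, Station 5:20, Station 6:106, Station 7:34 → nearest is Station 3
(1, 8) — d² to each: Station 1:153, Station 2:289, Station 3:277, Station 4:25, Station 5:325, Station 6:37, Station 7:73 → nearest is Station 4
(10, 4) — d² to each: Station 1:58, Station 2:180, Station 3:194, Station 4:74, Station 5:232, Station 6:18, Station 7:50 → nearest is Station 6
(8, 1) — d² to each: Station 1:125, Station 2:289, Station 3:305, Station 4:109, Station 5:353, Station 6:37, Station 7:101 → nearest is Station 6
Tally — Station 3:1, Station 4:1, Station 6:3. Station 6 captures the most (3).

Station 6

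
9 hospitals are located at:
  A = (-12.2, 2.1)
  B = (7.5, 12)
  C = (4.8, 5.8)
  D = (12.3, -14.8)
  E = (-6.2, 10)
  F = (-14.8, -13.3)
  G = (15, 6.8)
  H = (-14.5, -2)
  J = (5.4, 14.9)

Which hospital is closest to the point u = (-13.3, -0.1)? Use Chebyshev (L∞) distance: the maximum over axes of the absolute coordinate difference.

d(u,A) = max(1.1, 2.2) = 2.2
d(u,B) = max(20.8, 12.1) = 20.8
d(u,C) = max(18.1, 5.9) = 18.1
d(u,D) = max(25.6, 14.7) = 25.6
d(u,E) = max(7.1, 10.1) = 10.1
d(u,F) = max(1.5, 13.2) = 13.2
d(u,G) = max(28.3, 6.9) = 28.3
d(u,H) = max(1.2, 1.9) = 1.9
d(u,J) = max(18.7, 15) = 18.7
Minimum is at H.

H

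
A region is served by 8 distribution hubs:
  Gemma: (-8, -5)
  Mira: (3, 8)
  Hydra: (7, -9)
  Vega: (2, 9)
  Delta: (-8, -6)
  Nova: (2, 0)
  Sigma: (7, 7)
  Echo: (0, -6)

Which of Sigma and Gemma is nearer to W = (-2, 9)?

Sigma

Compare squared distances:
d²(W, Sigma) = (-2−7)² + (9−7)² = 81 + 4 = 85
d²(W, Gemma) = (-2−(-8))² + (9−(-5))² = 36 + 196 = 232
85 < 232, so Sigma is closer.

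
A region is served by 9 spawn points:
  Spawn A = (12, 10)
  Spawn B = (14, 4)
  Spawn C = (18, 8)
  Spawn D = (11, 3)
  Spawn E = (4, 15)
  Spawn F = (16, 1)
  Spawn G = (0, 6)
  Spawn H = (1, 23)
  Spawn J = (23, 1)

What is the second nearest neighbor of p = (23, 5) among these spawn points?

Squared Euclidean distances:
d²(p, Spawn A) = (23−12)² + (5−10)² = 121 + 25 = 146
d²(p, Spawn B) = (23−14)² + (5−4)² = 81 + 1 = 82
d²(p, Spawn C) = (23−18)² + (5−8)² = 25 + 9 = 34
d²(p, Spawn D) = (23−11)² + (5−3)² = 144 + 4 = 148
d²(p, Spawn E) = (23−4)² + (5−15)² = 361 + 100 = 461
d²(p, Spawn F) = (23−16)² + (5−1)² = 49 + 16 = 65
d²(p, Spawn G) = (23−0)² + (5−6)² = 529 + 1 = 530
d²(p, Spawn H) = (23−1)² + (5−23)² = 484 + 324 = 808
d²(p, Spawn J) = (23−23)² + (5−1)² = 0 + 16 = 16
Sorted ascending: Spawn J, Spawn C, Spawn F, … — the second-nearest is Spawn C.

Spawn C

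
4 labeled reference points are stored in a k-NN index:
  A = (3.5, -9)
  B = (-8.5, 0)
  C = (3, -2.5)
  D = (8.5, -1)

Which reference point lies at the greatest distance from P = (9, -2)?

B

Compare squared distances (the ordering matches that of the actual distances):
|PA|² = (9−3.5)² + (-2−(-9))² = 30.25 + 49 = 79.25
|PB|² = (9−(-8.5))² + (-2−0)² = 306.25 + 4 = 310.25
|PC|² = (9−3)² + (-2−(-2.5))² = 36 + 0.25 = 36.25
|PD|² = (9−8.5)² + (-2−(-1))² = 0.25 + 1 = 1.25
The largest is to B.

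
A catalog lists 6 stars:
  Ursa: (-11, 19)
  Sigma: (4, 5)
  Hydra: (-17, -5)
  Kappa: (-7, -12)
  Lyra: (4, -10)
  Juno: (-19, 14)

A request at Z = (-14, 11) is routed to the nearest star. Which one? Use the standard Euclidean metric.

Compare squared distances (the ordering matches that of the actual distances):
d²(Z, Ursa) = (-14−(-11))² + (11−19)² = 9 + 64 = 73
d²(Z, Sigma) = (-14−4)² + (11−5)² = 324 + 36 = 360
d²(Z, Hydra) = (-14−(-17))² + (11−(-5))² = 9 + 256 = 265
d²(Z, Kappa) = (-14−(-7))² + (11−(-12))² = 49 + 529 = 578
d²(Z, Lyra) = (-14−4)² + (11−(-10))² = 324 + 441 = 765
d²(Z, Juno) = (-14−(-19))² + (11−14)² = 25 + 9 = 34
The smallest is to Juno, so Z lies in the Voronoi region of Juno.

Juno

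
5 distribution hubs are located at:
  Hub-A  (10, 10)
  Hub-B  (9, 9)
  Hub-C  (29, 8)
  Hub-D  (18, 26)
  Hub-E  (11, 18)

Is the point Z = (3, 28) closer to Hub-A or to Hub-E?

Compare squared distances:
d²(Z, Hub-A) = (3−10)² + (28−10)² = 49 + 324 = 373
d²(Z, Hub-E) = (3−11)² + (28−18)² = 64 + 100 = 164
373 > 164, so Hub-E is closer.

Hub-E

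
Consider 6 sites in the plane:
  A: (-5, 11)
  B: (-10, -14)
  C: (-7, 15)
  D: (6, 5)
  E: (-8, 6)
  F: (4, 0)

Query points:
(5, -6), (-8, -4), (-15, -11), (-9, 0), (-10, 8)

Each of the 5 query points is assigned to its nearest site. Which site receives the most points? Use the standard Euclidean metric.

(5, -6) — d² to each: A:389, B:289, C:585, D:122, E:313, F:37 → nearest is F
(-8, -4) — d² to each: A:234, B:104, C:362, D:277, E:100, F:160 → nearest is E
(-15, -11) — d² to each: A:584, B:34, C:740, D:697, E:338, F:482 → nearest is B
(-9, 0) — d² to each: A:137, B:197, C:229, D:250, E:37, F:169 → nearest is E
(-10, 8) — d² to each: A:34, B:484, C:58, D:265, E:8, F:260 → nearest is E
Tally — B:1, E:3, F:1. E captures the most (3).

E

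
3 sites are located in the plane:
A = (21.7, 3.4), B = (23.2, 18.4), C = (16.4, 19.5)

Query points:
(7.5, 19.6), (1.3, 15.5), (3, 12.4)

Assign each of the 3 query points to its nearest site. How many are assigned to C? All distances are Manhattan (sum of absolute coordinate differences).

3

(7.5, 19.6) — d to each: A:30.4, B:16.9, C:9 → nearest is C
(1.3, 15.5) — d to each: A:32.5, B:24.8, C:19.1 → nearest is C
(3, 12.4) — d to each: A:27.7, B:26.2, C:20.5 → nearest is C
3 of the 3 points have C as nearest.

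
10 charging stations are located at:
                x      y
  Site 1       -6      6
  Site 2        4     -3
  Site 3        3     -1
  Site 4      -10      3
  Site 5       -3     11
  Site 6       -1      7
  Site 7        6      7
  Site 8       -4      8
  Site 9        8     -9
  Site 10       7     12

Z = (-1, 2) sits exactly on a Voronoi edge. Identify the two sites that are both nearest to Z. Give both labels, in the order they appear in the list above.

Site 3 and Site 6

Squared distances from Z to each site:
d²(Z, Site 1) = (-1−(-6))² + (2−6)² = 25 + 16 = 41
d²(Z, Site 2) = (-1−4)² + (2−(-3))² = 25 + 25 = 50
d²(Z, Site 3) = (-1−3)² + (2−(-1))² = 16 + 9 = 25
d²(Z, Site 4) = (-1−(-10))² + (2−3)² = 81 + 1 = 82
d²(Z, Site 5) = (-1−(-3))² + (2−11)² = 4 + 81 = 85
d²(Z, Site 6) = (-1−(-1))² + (2−7)² = 0 + 25 = 25
d²(Z, Site 7) = (-1−6)² + (2−7)² = 49 + 25 = 74
d²(Z, Site 8) = (-1−(-4))² + (2−8)² = 9 + 36 = 45
d²(Z, Site 9) = (-1−8)² + (2−(-9))² = 81 + 121 = 202
d²(Z, Site 10) = (-1−7)² + (2−12)² = 64 + 100 = 164
Z is equidistant from Site 3 and Site 6 (both at squared distance 25), and every other site is strictly farther — so Z lies on the Site 3–Site 6 Voronoi edge.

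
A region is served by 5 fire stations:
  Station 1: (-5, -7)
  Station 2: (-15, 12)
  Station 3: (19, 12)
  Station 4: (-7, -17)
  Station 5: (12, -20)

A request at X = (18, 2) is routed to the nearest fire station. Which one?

Station 3

Since √ is increasing, it suffices to compare squared distances:
d²(X, Station 1) = (18−(-5))² + (2−(-7))² = 529 + 81 = 610
d²(X, Station 2) = (18−(-15))² + (2−12)² = 1089 + 100 = 1189
d²(X, Station 3) = (18−19)² + (2−12)² = 1 + 100 = 101
d²(X, Station 4) = (18−(-7))² + (2−(-17))² = 625 + 361 = 986
d²(X, Station 5) = (18−12)² + (2−(-20))² = 36 + 484 = 520
Minimum is at Station 3.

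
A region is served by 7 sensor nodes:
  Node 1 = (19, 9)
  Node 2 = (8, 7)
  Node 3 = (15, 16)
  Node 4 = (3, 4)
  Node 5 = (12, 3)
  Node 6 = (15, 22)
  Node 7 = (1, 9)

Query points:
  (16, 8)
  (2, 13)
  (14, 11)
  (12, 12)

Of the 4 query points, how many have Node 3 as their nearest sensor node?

(16, 8) — d² to each: Node 1:10, Node 2:65, Node 3:65, Node 4:185, Node 5:41, Node 6:197, Node 7:226 → nearest is Node 1
(2, 13) — d² to each: Node 1:305, Node 2:72, Node 3:178, Node 4:82, Node 5:200, Node 6:250, Node 7:17 → nearest is Node 7
(14, 11) — d² to each: Node 1:29, Node 2:52, Node 3:26, Node 4:170, Node 5:68, Node 6:122, Node 7:173 → nearest is Node 3
(12, 12) — d² to each: Node 1:58, Node 2:41, Node 3:25, Node 4:145, Node 5:81, Node 6:109, Node 7:130 → nearest is Node 3
2 of the 4 points have Node 3 as nearest.

2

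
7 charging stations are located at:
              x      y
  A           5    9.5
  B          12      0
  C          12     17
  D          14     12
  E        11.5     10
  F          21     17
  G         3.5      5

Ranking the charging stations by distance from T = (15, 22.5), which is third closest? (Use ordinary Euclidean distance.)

Since √ is increasing, it suffices to compare squared distances:
|TA|² = (15−5)² + (22.5−9.5)² = 100 + 169 = 269
|TB|² = (15−12)² + (22.5−0)² = 9 + 506.25 = 515.25
|TC|² = (15−12)² + (22.5−17)² = 9 + 30.25 = 39.25
|TD|² = (15−14)² + (22.5−12)² = 1 + 110.25 = 111.25
|TE|² = (15−11.5)² + (22.5−10)² = 12.25 + 156.25 = 168.5
|TF|² = (15−21)² + (22.5−17)² = 36 + 30.25 = 66.25
|TG|² = (15−3.5)² + (22.5−5)² = 132.25 + 306.25 = 438.5
Sorted ascending: C, F, D, E, … — the third-nearest is D.

D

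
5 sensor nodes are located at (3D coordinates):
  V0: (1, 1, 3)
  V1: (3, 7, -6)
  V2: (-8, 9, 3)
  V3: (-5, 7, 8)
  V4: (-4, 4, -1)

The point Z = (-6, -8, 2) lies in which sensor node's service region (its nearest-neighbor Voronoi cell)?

Squared Euclidean distances:
|ZV0|² = 49 + 81 + 1 = 131
|ZV1|² = 81 + 225 + 64 = 370
|ZV2|² = 4 + 289 + 1 = 294
|ZV3|² = 1 + 225 + 36 = 262
|ZV4|² = 4 + 144 + 9 = 157
The smallest is to V0, so Z lies in the Voronoi region of V0.

V0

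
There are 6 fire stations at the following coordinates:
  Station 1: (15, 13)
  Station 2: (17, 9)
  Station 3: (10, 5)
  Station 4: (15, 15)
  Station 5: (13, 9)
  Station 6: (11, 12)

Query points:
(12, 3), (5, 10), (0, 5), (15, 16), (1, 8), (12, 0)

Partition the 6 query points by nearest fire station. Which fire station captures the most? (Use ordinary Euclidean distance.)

Station 3

(12, 3) — d² to each: Station 1:109, Station 2:61, Station 3:8, Station 4:153, Station 5:37, Station 6:82 → nearest is Station 3
(5, 10) — d² to each: Station 1:109, Station 2:145, Station 3:50, Station 4:125, Station 5:65, Station 6:40 → nearest is Station 6
(0, 5) — d² to each: Station 1:289, Station 2:305, Station 3:100, Station 4:325, Station 5:185, Station 6:170 → nearest is Station 3
(15, 16) — d² to each: Station 1:9, Station 2:53, Station 3:146, Station 4:1, Station 5:53, Station 6:32 → nearest is Station 4
(1, 8) — d² to each: Station 1:221, Station 2:257, Station 3:90, Station 4:245, Station 5:145, Station 6:116 → nearest is Station 3
(12, 0) — d² to each: Station 1:178, Station 2:106, Station 3:29, Station 4:234, Station 5:82, Station 6:145 → nearest is Station 3
Tally — Station 3:4, Station 4:1, Station 6:1. Station 3 captures the most (4).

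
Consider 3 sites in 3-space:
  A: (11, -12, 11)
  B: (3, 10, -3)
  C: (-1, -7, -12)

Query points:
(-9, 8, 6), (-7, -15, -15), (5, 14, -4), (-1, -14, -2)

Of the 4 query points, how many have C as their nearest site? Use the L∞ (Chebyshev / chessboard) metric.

2

(-9, 8, 6) — d to each: A:20, B:12, C:18 → nearest is B
(-7, -15, -15) — d to each: A:26, B:25, C:8 → nearest is C
(5, 14, -4) — d to each: A:26, B:4, C:21 → nearest is B
(-1, -14, -2) — d to each: A:13, B:24, C:10 → nearest is C
2 of the 4 points have C as nearest.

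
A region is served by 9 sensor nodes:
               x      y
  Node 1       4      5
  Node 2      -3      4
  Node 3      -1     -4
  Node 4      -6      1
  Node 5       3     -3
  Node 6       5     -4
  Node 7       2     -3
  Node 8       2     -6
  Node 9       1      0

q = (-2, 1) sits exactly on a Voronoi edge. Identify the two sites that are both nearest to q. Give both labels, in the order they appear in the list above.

Node 2 and Node 9

Squared distances from q to each site:
d²(q, Node 1) = (-2−4)² + (1−5)² = 36 + 16 = 52
d²(q, Node 2) = (-2−(-3))² + (1−4)² = 1 + 9 = 10
d²(q, Node 3) = (-2−(-1))² + (1−(-4))² = 1 + 25 = 26
d²(q, Node 4) = (-2−(-6))² + (1−1)² = 16 + 0 = 16
d²(q, Node 5) = (-2−3)² + (1−(-3))² = 25 + 16 = 41
d²(q, Node 6) = (-2−5)² + (1−(-4))² = 49 + 25 = 74
d²(q, Node 7) = (-2−2)² + (1−(-3))² = 16 + 16 = 32
d²(q, Node 8) = (-2−2)² + (1−(-6))² = 16 + 49 = 65
d²(q, Node 9) = (-2−1)² + (1−0)² = 9 + 1 = 10
q is equidistant from Node 2 and Node 9 (both at squared distance 10), and every other site is strictly farther — so q lies on the Node 2–Node 9 Voronoi edge.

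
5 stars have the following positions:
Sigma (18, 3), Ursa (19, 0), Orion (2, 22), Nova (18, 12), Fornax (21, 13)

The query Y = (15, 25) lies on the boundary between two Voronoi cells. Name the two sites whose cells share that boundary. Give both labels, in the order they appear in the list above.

Squared distances from Y to each site:
d²(Y, Sigma) = (15−18)² + (25−3)² = 9 + 484 = 493
d²(Y, Ursa) = (15−19)² + (25−0)² = 16 + 625 = 641
d²(Y, Orion) = (15−2)² + (25−22)² = 169 + 9 = 178
d²(Y, Nova) = (15−18)² + (25−12)² = 9 + 169 = 178
d²(Y, Fornax) = (15−21)² + (25−13)² = 36 + 144 = 180
Y is equidistant from Orion and Nova (both at squared distance 178), and every other site is strictly farther — so Y lies on the Orion–Nova Voronoi edge.

Orion and Nova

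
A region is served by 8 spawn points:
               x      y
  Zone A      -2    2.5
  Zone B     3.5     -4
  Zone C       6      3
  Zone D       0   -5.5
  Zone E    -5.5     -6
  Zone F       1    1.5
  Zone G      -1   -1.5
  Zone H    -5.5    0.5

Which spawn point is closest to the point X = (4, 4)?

Since √ is increasing, it suffices to compare squared distances:
d²(X, Zone A) = 36 + 2.25 = 38.25
d²(X, Zone B) = 0.25 + 64 = 64.25
d²(X, Zone C) = 4 + 1 = 5
d²(X, Zone D) = 16 + 90.25 = 106.25
d²(X, Zone E) = 90.25 + 100 = 190.25
d²(X, Zone F) = 9 + 6.25 = 15.25
d²(X, Zone G) = 25 + 30.25 = 55.25
d²(X, Zone H) = 90.25 + 12.25 = 102.5
The smallest is to Zone C, so X lies in the Voronoi region of Zone C.

Zone C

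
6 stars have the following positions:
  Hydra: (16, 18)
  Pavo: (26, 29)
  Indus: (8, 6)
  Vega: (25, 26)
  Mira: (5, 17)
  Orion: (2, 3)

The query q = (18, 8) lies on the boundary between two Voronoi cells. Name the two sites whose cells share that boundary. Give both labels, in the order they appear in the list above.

Squared distances from q to each site:
d²(q, Hydra) = (18−16)² + (8−18)² = 4 + 100 = 104
d²(q, Pavo) = (18−26)² + (8−29)² = 64 + 441 = 505
d²(q, Indus) = (18−8)² + (8−6)² = 100 + 4 = 104
d²(q, Vega) = (18−25)² + (8−26)² = 49 + 324 = 373
d²(q, Mira) = (18−5)² + (8−17)² = 169 + 81 = 250
d²(q, Orion) = (18−2)² + (8−3)² = 256 + 25 = 281
q is equidistant from Hydra and Indus (both at squared distance 104), and every other site is strictly farther — so q lies on the Hydra–Indus Voronoi edge.

Hydra and Indus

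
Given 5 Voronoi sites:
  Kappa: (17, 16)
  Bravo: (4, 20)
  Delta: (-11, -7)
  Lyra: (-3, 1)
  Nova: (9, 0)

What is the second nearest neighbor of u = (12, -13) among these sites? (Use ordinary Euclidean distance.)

Lyra

Since √ is increasing, it suffices to compare squared distances:
d²(u, Kappa) = (12−17)² + (-13−16)² = 25 + 841 = 866
d²(u, Bravo) = (12−4)² + (-13−20)² = 64 + 1089 = 1153
d²(u, Delta) = (12−(-11))² + (-13−(-7))² = 529 + 36 = 565
d²(u, Lyra) = (12−(-3))² + (-13−1)² = 225 + 196 = 421
d²(u, Nova) = (12−9)² + (-13−0)² = 9 + 169 = 178
Sorted ascending: Nova, Lyra, Delta, … — the second-nearest is Lyra.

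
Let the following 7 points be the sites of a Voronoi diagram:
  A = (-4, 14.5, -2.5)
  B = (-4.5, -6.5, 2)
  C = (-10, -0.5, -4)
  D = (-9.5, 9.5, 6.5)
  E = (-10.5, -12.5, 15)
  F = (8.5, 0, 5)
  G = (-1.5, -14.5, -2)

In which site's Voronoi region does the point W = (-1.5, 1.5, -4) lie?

C

Squared Euclidean distances:
|WA|² = (-1.5−(-4))² + (1.5−14.5)² + (-4−(-2.5))² = 6.25 + 169 + 2.25 = 177.5
|WB|² = (-1.5−(-4.5))² + (1.5−(-6.5))² + (-4−2)² = 9 + 64 + 36 = 109
|WC|² = (-1.5−(-10))² + (1.5−(-0.5))² + (-4−(-4))² = 72.25 + 4 + 0 = 76.25
|WD|² = (-1.5−(-9.5))² + (1.5−9.5)² + (-4−6.5)² = 64 + 64 + 110.25 = 238.25
|WE|² = (-1.5−(-10.5))² + (1.5−(-12.5))² + (-4−15)² = 81 + 196 + 361 = 638
|WF|² = (-1.5−8.5)² + (1.5−0)² + (-4−5)² = 100 + 2.25 + 81 = 183.25
|WG|² = (-1.5−(-1.5))² + (1.5−(-14.5))² + (-4−(-2))² = 0 + 256 + 4 = 260
Minimum is at C.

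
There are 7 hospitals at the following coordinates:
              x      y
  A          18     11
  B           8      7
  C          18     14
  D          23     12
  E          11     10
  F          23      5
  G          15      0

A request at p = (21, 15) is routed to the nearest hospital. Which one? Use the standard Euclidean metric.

Since √ is increasing, it suffices to compare squared distances:
|pA|² = (21−18)² + (15−11)² = 9 + 16 = 25
|pB|² = (21−8)² + (15−7)² = 169 + 64 = 233
|pC|² = (21−18)² + (15−14)² = 9 + 1 = 10
|pD|² = (21−23)² + (15−12)² = 4 + 9 = 13
|pE|² = (21−11)² + (15−10)² = 100 + 25 = 125
|pF|² = (21−23)² + (15−5)² = 4 + 100 = 104
|pG|² = (21−15)² + (15−0)² = 36 + 225 = 261
C is nearest.

C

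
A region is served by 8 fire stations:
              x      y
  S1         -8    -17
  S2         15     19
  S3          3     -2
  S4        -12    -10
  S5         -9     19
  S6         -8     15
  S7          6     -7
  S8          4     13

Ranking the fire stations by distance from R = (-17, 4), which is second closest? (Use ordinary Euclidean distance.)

Since √ is increasing, it suffices to compare squared distances:
|RS1|² = (-17−(-8))² + (4−(-17))² = 81 + 441 = 522
|RS2|² = (-17−15)² + (4−19)² = 1024 + 225 = 1249
|RS3|² = (-17−3)² + (4−(-2))² = 400 + 36 = 436
|RS4|² = (-17−(-12))² + (4−(-10))² = 25 + 196 = 221
|RS5|² = (-17−(-9))² + (4−19)² = 64 + 225 = 289
|RS6|² = (-17−(-8))² + (4−15)² = 81 + 121 = 202
|RS7|² = (-17−6)² + (4−(-7))² = 529 + 121 = 650
|RS8|² = (-17−4)² + (4−13)² = 441 + 81 = 522
Sorted ascending: S6, S4, S5, … — the second-nearest is S4.

S4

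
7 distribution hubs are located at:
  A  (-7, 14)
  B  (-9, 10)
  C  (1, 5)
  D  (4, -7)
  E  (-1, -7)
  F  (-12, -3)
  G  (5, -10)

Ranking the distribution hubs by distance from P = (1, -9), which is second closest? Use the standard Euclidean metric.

D

Squared Euclidean distances:
|PA|² = (1−(-7))² + (-9−14)² = 64 + 529 = 593
|PB|² = (1−(-9))² + (-9−10)² = 100 + 361 = 461
|PC|² = (1−1)² + (-9−5)² = 0 + 196 = 196
|PD|² = (1−4)² + (-9−(-7))² = 9 + 4 = 13
|PE|² = (1−(-1))² + (-9−(-7))² = 4 + 4 = 8
|PF|² = (1−(-12))² + (-9−(-3))² = 169 + 36 = 205
|PG|² = (1−5)² + (-9−(-10))² = 16 + 1 = 17
Sorted ascending: E, D, G, … — the second-nearest is D.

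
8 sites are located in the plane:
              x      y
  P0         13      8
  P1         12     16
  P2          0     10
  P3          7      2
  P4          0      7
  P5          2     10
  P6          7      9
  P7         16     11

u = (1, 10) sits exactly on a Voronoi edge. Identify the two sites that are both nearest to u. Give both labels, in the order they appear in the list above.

P2 and P5

Squared distances from u to each site:
|uP0|² = (1−13)² + (10−8)² = 144 + 4 = 148
|uP1|² = (1−12)² + (10−16)² = 121 + 36 = 157
|uP2|² = (1−0)² + (10−10)² = 1 + 0 = 1
|uP3|² = (1−7)² + (10−2)² = 36 + 64 = 100
|uP4|² = (1−0)² + (10−7)² = 1 + 9 = 10
|uP5|² = (1−2)² + (10−10)² = 1 + 0 = 1
|uP6|² = (1−7)² + (10−9)² = 36 + 1 = 37
|uP7|² = (1−16)² + (10−11)² = 225 + 1 = 226
u is equidistant from P2 and P5 (both at squared distance 1), and every other site is strictly farther — so u lies on the P2–P5 Voronoi edge.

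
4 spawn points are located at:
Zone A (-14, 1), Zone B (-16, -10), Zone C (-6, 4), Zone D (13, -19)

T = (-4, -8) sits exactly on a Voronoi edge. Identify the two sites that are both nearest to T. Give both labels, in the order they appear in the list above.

Squared distances from T to each site:
d²(T, Zone A) = (-4−(-14))² + (-8−1)² = 100 + 81 = 181
d²(T, Zone B) = (-4−(-16))² + (-8−(-10))² = 144 + 4 = 148
d²(T, Zone C) = (-4−(-6))² + (-8−4)² = 4 + 144 = 148
d²(T, Zone D) = (-4−13)² + (-8−(-19))² = 289 + 121 = 410
T is equidistant from Zone B and Zone C (both at squared distance 148), and every other site is strictly farther — so T lies on the Zone B–Zone C Voronoi edge.

Zone B and Zone C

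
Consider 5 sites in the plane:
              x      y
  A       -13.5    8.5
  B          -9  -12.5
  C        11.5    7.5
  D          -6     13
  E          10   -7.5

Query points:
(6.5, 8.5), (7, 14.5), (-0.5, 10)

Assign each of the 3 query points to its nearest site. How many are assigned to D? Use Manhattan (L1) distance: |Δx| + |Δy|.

(6.5, 8.5) — d to each: A:20, B:36.5, C:6, D:17, E:19.5 → nearest is C
(7, 14.5) — d to each: A:26.5, B:43, C:11.5, D:14.5, E:25 → nearest is C
(-0.5, 10) — d to each: A:14.5, B:31, C:14.5, D:8.5, E:28 → nearest is D
1 of the 3 points has D as nearest.

1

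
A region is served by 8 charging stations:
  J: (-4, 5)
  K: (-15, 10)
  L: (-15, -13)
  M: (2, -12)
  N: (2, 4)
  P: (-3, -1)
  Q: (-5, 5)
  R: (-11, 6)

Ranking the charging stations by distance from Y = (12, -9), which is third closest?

Since √ is increasing, it suffices to compare squared distances:
|YJ|² = 256 + 196 = 452
|YK|² = 729 + 361 = 1090
|YL|² = 729 + 16 = 745
|YM|² = 100 + 9 = 109
|YN|² = 100 + 169 = 269
|YP|² = 225 + 64 = 289
|YQ|² = 289 + 196 = 485
|YR|² = 529 + 225 = 754
Sorted ascending: M, N, P, J, … — the third-nearest is P.

P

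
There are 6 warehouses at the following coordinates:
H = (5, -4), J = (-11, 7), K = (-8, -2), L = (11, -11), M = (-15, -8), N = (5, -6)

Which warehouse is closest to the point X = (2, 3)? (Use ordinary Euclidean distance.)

H

Since √ is increasing, it suffices to compare squared distances:
|XH|² = (2−5)² + (3−(-4))² = 9 + 49 = 58
|XJ|² = (2−(-11))² + (3−7)² = 169 + 16 = 185
|XK|² = (2−(-8))² + (3−(-2))² = 100 + 25 = 125
|XL|² = (2−11)² + (3−(-11))² = 81 + 196 = 277
|XM|² = (2−(-15))² + (3−(-8))² = 289 + 121 = 410
|XN|² = (2−5)² + (3−(-6))² = 9 + 81 = 90
Minimum is at H.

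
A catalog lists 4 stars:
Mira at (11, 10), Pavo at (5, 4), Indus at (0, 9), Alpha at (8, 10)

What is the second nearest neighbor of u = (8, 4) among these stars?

Squared Euclidean distances:
d²(u, Mira) = 9 + 36 = 45
d²(u, Pavo) = 9 + 0 = 9
d²(u, Indus) = 64 + 25 = 89
d²(u, Alpha) = 0 + 36 = 36
Sorted ascending: Pavo, Alpha, Mira, … — the second-nearest is Alpha.

Alpha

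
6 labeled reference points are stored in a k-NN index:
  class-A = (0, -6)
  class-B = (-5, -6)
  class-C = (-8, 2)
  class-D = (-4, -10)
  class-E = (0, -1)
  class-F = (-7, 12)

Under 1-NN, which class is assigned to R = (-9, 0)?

Squared Euclidean distances:
d²(R, class-A) = (-9−0)² + (0−(-6))² = 81 + 36 = 117
d²(R, class-B) = (-9−(-5))² + (0−(-6))² = 16 + 36 = 52
d²(R, class-C) = (-9−(-8))² + (0−2)² = 1 + 4 = 5
d²(R, class-D) = (-9−(-4))² + (0−(-10))² = 25 + 100 = 125
d²(R, class-E) = (-9−0)² + (0−(-1))² = 81 + 1 = 82
d²(R, class-F) = (-9−(-7))² + (0−12)² = 4 + 144 = 148
Minimum is at class-C.

class-C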